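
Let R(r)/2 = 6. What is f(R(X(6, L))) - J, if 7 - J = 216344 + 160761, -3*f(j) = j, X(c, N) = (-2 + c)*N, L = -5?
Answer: 377094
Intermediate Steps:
X(c, N) = N*(-2 + c)
R(r) = 12 (R(r) = 2*6 = 12)
f(j) = -j/3
J = -377098 (J = 7 - (216344 + 160761) = 7 - 1*377105 = 7 - 377105 = -377098)
f(R(X(6, L))) - J = -⅓*12 - 1*(-377098) = -4 + 377098 = 377094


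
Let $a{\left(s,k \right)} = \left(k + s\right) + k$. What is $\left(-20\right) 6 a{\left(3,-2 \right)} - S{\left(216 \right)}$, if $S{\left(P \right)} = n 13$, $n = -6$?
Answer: $198$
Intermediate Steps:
$a{\left(s,k \right)} = s + 2 k$
$S{\left(P \right)} = -78$ ($S{\left(P \right)} = \left(-6\right) 13 = -78$)
$\left(-20\right) 6 a{\left(3,-2 \right)} - S{\left(216 \right)} = \left(-20\right) 6 \left(3 + 2 \left(-2\right)\right) - -78 = - 120 \left(3 - 4\right) + 78 = \left(-120\right) \left(-1\right) + 78 = 120 + 78 = 198$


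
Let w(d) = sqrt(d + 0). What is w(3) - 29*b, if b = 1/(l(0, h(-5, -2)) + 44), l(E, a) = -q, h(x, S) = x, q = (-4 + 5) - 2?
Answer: -29/45 + sqrt(3) ≈ 1.0876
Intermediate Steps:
q = -1 (q = 1 - 2 = -1)
l(E, a) = 1 (l(E, a) = -1*(-1) = 1)
b = 1/45 (b = 1/(1 + 44) = 1/45 ≈ 0.022222)
w(d) = sqrt(d)
w(3) - 29*b = sqrt(3) - 29*1/45 = sqrt(3) - 29/45 = -29/45 + sqrt(3)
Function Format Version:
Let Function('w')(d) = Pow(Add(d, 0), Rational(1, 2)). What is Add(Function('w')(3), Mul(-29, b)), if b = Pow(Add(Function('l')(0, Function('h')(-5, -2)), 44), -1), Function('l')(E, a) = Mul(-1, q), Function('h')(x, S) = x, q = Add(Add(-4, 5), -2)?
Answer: Add(Rational(-29, 45), Pow(3, Rational(1, 2))) ≈ 1.0876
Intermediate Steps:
q = -1 (q = Add(1, -2) = -1)
Function('l')(E, a) = 1 (Function('l')(E, a) = Mul(-1, -1) = 1)
b = Rational(1, 45) (b = Pow(Add(1, 44), -1) = Pow(45, -1) = Rational(1, 45) ≈ 0.022222)
Function('w')(d) = Pow(d, Rational(1, 2))
Add(Function('w')(3), Mul(-29, b)) = Add(Pow(3, Rational(1, 2)), Mul(-29, Rational(1, 45))) = Add(Pow(3, Rational(1, 2)), Rational(-29, 45)) = Add(Rational(-29, 45), Pow(3, Rational(1, 2)))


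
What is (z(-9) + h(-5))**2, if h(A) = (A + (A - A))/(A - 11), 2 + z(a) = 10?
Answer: 17689/256 ≈ 69.098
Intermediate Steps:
z(a) = 8 (z(a) = -2 + 10 = 8)
h(A) = A/(-11 + A) (h(A) = (A + 0)/(-11 + A) = A/(-11 + A))
(z(-9) + h(-5))**2 = (8 - 5/(-11 - 5))**2 = (8 - 5/(-16))**2 = (8 - 5*(-1/16))**2 = (8 + 5/16)**2 = (133/16)**2 = 17689/256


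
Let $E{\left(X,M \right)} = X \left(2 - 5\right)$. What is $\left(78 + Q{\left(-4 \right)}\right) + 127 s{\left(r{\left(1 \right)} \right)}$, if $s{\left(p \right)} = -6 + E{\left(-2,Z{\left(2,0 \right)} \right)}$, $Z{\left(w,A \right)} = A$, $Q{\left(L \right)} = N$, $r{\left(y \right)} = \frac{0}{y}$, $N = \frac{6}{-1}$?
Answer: $72$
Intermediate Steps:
$N = -6$ ($N = 6 \left(-1\right) = -6$)
$r{\left(y \right)} = 0$
$Q{\left(L \right)} = -6$
$E{\left(X,M \right)} = - 3 X$ ($E{\left(X,M \right)} = X \left(-3\right) = - 3 X$)
$s{\left(p \right)} = 0$ ($s{\left(p \right)} = -6 - -6 = -6 + 6 = 0$)
$\left(78 + Q{\left(-4 \right)}\right) + 127 s{\left(r{\left(1 \right)} \right)} = \left(78 - 6\right) + 127 \cdot 0 = 72 + 0 = 72$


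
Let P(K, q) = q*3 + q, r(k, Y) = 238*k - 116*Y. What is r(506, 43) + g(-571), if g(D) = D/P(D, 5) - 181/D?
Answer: 1318002379/11420 ≈ 1.1541e+5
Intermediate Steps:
r(k, Y) = -116*Y + 238*k
P(K, q) = 4*q (P(K, q) = 3*q + q = 4*q)
g(D) = -181/D + D/20 (g(D) = D/((4*5)) - 181/D = D/20 - 181/D = -181/D + D/20)
r(506, 43) + g(-571) = (-116*43 + 238*506) + (-181/(-571) + (1/20)*(-571)) = (-4988 + 120428) + (-181*(-1/571) - 571/20) = 115440 + (181/571 - 571/20) = 115440 - 322421/11420 = 1318002379/11420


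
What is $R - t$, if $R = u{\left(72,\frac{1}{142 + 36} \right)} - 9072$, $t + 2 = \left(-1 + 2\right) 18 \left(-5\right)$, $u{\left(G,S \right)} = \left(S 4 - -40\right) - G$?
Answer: $- \frac{802066}{89} \approx -9012.0$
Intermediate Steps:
$u{\left(G,S \right)} = 40 - G + 4 S$ ($u{\left(G,S \right)} = \left(4 S + 40\right) - G = \left(40 + 4 S\right) - G = 40 - G + 4 S$)
$t = -92$ ($t = -2 + \left(-1 + 2\right) 18 \left(-5\right) = -2 + 1 \cdot 18 \left(-5\right) = -2 + 18 \left(-5\right) = -2 - 90 = -92$)
$R = - \frac{810254}{89}$ ($R = \left(40 - 72 + \frac{4}{142 + 36}\right) - 9072 = \left(40 - 72 + \frac{4}{178}\right) - 9072 = \left(40 - 72 + 4 \cdot \frac{1}{178}\right) - 9072 = \left(40 - 72 + \frac{2}{89}\right) - 9072 = - \frac{2846}{89} - 9072 = - \frac{810254}{89} \approx -9104.0$)
$R - t = - \frac{810254}{89} - -92 = - \frac{810254}{89} + 92 = - \frac{802066}{89}$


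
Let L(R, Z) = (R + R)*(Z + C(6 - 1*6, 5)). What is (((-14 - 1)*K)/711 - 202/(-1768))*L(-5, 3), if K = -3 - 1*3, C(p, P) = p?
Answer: -252285/34918 ≈ -7.2251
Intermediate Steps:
K = -6 (K = -3 - 3 = -6)
L(R, Z) = 2*R*Z (L(R, Z) = (R + R)*(Z + (6 - 1*6)) = (2*R)*(Z + (6 - 6)) = (2*R)*(Z + 0) = (2*R)*Z = 2*R*Z)
(((-14 - 1)*K)/711 - 202/(-1768))*L(-5, 3) = (((-14 - 1)*(-6))/711 - 202/(-1768))*(2*(-5)*3) = (-15*(-6)*(1/711) - 202*(-1/1768))*(-30) = (90*(1/711) + 101/884)*(-30) = (10/79 + 101/884)*(-30) = (16819/69836)*(-30) = -252285/34918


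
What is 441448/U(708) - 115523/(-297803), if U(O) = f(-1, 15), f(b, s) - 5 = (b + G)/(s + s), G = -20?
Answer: 1314650354929/12805529 ≈ 1.0266e+5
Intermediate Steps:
f(b, s) = 5 + (-20 + b)/(2*s) (f(b, s) = 5 + (b - 20)/(s + s) = 5 + (-20 + b)/((2*s)) = 5 + (-20 + b)*(1/(2*s)) = 5 + (-20 + b)/(2*s))
U(O) = 43/10 (U(O) = (½)*(-20 - 1 + 10*15)/15 = (½)*(1/15)*(-20 - 1 + 150) = (½)*(1/15)*129 = 43/10)
441448/U(708) - 115523/(-297803) = 441448/(43/10) - 115523/(-297803) = 441448*(10/43) - 115523*(-1/297803) = 4414480/43 + 115523/297803 = 1314650354929/12805529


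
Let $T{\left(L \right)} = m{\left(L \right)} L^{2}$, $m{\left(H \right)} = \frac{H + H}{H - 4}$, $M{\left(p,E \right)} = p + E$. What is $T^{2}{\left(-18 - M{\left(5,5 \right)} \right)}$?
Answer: $1882384$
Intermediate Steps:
$M{\left(p,E \right)} = E + p$
$m{\left(H \right)} = \frac{2 H}{-4 + H}$
$T{\left(L \right)} = \frac{2 L^{3}}{-4 + L}$ ($T{\left(L \right)} = \frac{2 L}{-4 + L} L^{2} = \frac{2 L^{3}}{-4 + L}$)
$T^{2}{\left(-18 - M{\left(5,5 \right)} \right)} = \left(\frac{2 \left(-18 - \left(5 + 5\right)\right)^{3}}{-4 - 28}\right)^{2} = \left(\frac{2 \left(-18 - 10\right)^{3}}{-4 - 28}\right)^{2} = \left(\frac{2 \left(-28\right)^{3}}{-4 - 28}\right)^{2} = \left(2 \left(-21952\right) \frac{1}{-32}\right)^{2} = \left(2 \left(-21952\right) \left(- \frac{1}{32}\right)\right)^{2} = 1372^{2} = 1882384$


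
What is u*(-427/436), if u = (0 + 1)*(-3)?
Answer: 1281/436 ≈ 2.9381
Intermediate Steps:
u = -3 (u = 1*(-3) = -3)
u*(-427/436) = -(-1281)/436 = -3*(-427/436) = 1281/436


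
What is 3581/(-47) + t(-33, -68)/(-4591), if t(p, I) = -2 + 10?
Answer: -16440747/215777 ≈ -76.193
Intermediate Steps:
t(p, I) = 8
3581/(-47) + t(-33, -68)/(-4591) = 3581/(-47) + 8/(-4591) = 3581*(-1/47) + 8*(-1/4591) = -3581/47 - 8/4591 = -16440747/215777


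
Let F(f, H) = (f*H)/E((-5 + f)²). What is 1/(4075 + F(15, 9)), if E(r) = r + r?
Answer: 40/163027 ≈ 0.00024536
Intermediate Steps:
E(r) = 2*r
F(f, H) = H*f/(2*(-5 + f)²) (F(f, H) = (f*H)/((2*(-5 + f)²)) = (H*f)*(1/(2*(-5 + f)²)) = H*f/(2*(-5 + f)²))
1/(4075 + F(15, 9)) = 1/(4075 + (½)*9*15/(-5 + 15)²) = 1/(4075 + (½)*9*15/10²) = 1/(4075 + (½)*9*15*(1/100)) = 1/(4075 + 27/40) = 1/(163027/40) = 40/163027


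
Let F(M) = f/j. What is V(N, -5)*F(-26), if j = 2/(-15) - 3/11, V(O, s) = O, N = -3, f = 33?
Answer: 16335/67 ≈ 243.81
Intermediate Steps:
j = -67/165 (j = 2*(-1/15) - 3*1/11 = -2/15 - 3/11 = -67/165 ≈ -0.40606)
F(M) = -5445/67 (F(M) = 33/(-67/165) = 33*(-165/67) = -5445/67)
V(N, -5)*F(-26) = -3*(-5445/67) = 16335/67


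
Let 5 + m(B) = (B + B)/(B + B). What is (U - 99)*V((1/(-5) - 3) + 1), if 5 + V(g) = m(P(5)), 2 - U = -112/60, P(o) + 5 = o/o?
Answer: 4281/5 ≈ 856.20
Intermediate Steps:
P(o) = -4 (P(o) = -5 + o/o = -5 + 1 = -4)
m(B) = -4 (m(B) = -5 + (B + B)/(B + B) = -5 + (2*B)/((2*B)) = -5 + (2*B)*(1/(2*B)) = -5 + 1 = -4)
U = 58/15 (U = 2 - (-112)/60 = 2 - 1*(-28/15) = 2 + 28/15 = 58/15 ≈ 3.8667)
V(g) = -9 (V(g) = -5 - 4 = -9)
(U - 99)*V((1/(-5) - 3) + 1) = (58/15 - 99)*(-9) = -1427/15*(-9) = 4281/5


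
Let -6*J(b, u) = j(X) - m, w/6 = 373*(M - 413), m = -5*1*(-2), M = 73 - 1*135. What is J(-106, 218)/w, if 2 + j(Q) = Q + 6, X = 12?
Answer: 1/1063050 ≈ 9.4069e-7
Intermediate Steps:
M = -62 (M = 73 - 135 = -62)
m = 10 (m = -5*(-2) = 10)
j(Q) = 4 + Q (j(Q) = -2 + (Q + 6) = -2 + (6 + Q) = 4 + Q)
w = -1063050 (w = 6*(373*(-62 - 413)) = 6*(373*(-475)) = 6*(-177175) = -1063050)
J(b, u) = -1 (J(b, u) = -((4 + 12) - 1*10)/6 = -(16 - 10)/6 = -⅙*6 = -1)
J(-106, 218)/w = -1/(-1063050) = -1*(-1/1063050) = 1/1063050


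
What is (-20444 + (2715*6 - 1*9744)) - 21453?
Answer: -35351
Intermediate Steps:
(-20444 + (2715*6 - 1*9744)) - 21453 = (-20444 + (16290 - 9744)) - 21453 = (-20444 + 6546) - 21453 = -13898 - 21453 = -35351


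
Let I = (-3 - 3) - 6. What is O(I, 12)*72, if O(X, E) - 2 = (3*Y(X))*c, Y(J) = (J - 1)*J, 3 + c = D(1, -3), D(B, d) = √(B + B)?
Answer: -100944 + 33696*√2 ≈ -53291.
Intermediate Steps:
D(B, d) = √2*√B (D(B, d) = √(2*B) = √2*√B)
I = -12 (I = -6 - 6 = -12)
c = -3 + √2 (c = -3 + √2*√1 = -3 + √2*1 = -3 + √2 ≈ -1.5858)
Y(J) = J*(-1 + J) (Y(J) = (-1 + J)*J = J*(-1 + J))
O(X, E) = 2 + 3*X*(-1 + X)*(-3 + √2) (O(X, E) = 2 + (3*(X*(-1 + X)))*(-3 + √2) = 2 + (3*X*(-1 + X))*(-3 + √2) = 2 + 3*X*(-1 + X)*(-3 + √2))
O(I, 12)*72 = (2 - 3*(-12)*(-1 - 12)*(3 - √2))*72 = (2 - 3*(-12)*(-13)*(3 - √2))*72 = (2 + (-1404 + 468*√2))*72 = (-1402 + 468*√2)*72 = -100944 + 33696*√2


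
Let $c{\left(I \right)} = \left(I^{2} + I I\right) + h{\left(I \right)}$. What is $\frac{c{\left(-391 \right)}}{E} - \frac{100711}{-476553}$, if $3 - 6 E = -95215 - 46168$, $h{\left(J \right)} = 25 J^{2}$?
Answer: $\frac{844063913908}{4812708747} \approx 175.38$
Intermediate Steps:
$E = \frac{70693}{3}$ ($E = \frac{1}{2} - \frac{-95215 - 46168}{6} = \frac{1}{2} - - \frac{141383}{6} = \frac{1}{2} + \frac{141383}{6} = \frac{70693}{3} \approx 23564.0$)
$c{\left(I \right)} = 27 I^{2}$ ($c{\left(I \right)} = \left(I^{2} + I I\right) + 25 I^{2} = \left(I^{2} + I^{2}\right) + 25 I^{2} = 2 I^{2} + 25 I^{2} = 27 I^{2}$)
$\frac{c{\left(-391 \right)}}{E} - \frac{100711}{-476553} = \frac{27 \left(-391\right)^{2}}{\frac{70693}{3}} - \frac{100711}{-476553} = 27 \cdot 152881 \cdot \frac{3}{70693} - - \frac{100711}{476553} = 4127787 \cdot \frac{3}{70693} + \frac{100711}{476553} = \frac{12383361}{70693} + \frac{100711}{476553} = \frac{844063913908}{4812708747}$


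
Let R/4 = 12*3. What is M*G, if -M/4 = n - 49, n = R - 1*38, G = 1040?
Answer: -237120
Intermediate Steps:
R = 144 (R = 4*(12*3) = 4*36 = 144)
n = 106 (n = 144 - 1*38 = 144 - 38 = 106)
M = -228 (M = -4*(106 - 49) = -4*57 = -228)
M*G = -228*1040 = -237120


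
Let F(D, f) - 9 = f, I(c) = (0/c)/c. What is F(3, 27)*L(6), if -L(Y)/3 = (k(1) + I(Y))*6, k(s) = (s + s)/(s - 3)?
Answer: 648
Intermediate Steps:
I(c) = 0 (I(c) = 0/c = 0)
k(s) = 2*s/(-3 + s) (k(s) = (2*s)/(-3 + s) = 2*s/(-3 + s))
F(D, f) = 9 + f
L(Y) = 18 (L(Y) = -3*(2*1/(-3 + 1) + 0)*6 = -3*(2*1/(-2) + 0)*6 = -3*(2*1*(-½) + 0)*6 = -3*(-1 + 0)*6 = -(-3)*6 = -3*(-6) = 18)
F(3, 27)*L(6) = (9 + 27)*18 = 36*18 = 648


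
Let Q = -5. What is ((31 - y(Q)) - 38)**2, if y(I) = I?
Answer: 4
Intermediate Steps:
((31 - y(Q)) - 38)**2 = ((31 - 1*(-5)) - 38)**2 = ((31 + 5) - 38)**2 = (36 - 38)**2 = (-2)**2 = 4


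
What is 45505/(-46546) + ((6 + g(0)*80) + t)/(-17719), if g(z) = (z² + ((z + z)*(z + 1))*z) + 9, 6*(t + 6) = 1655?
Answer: -1278982730/1237122861 ≈ -1.0338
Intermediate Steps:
t = 1619/6 (t = -6 + (⅙)*1655 = -6 + 1655/6 = 1619/6 ≈ 269.83)
g(z) = 9 + z² + 2*z²*(1 + z) (g(z) = (z² + ((2*z)*(1 + z))*z) + 9 = (z² + (2*z*(1 + z))*z) + 9 = (z² + 2*z²*(1 + z)) + 9 = 9 + z² + 2*z²*(1 + z))
45505/(-46546) + ((6 + g(0)*80) + t)/(-17719) = 45505/(-46546) + ((6 + (9 + 2*0³ + 3*0²)*80) + 1619/6)/(-17719) = 45505*(-1/46546) + ((6 + (9 + 2*0 + 3*0)*80) + 1619/6)*(-1/17719) = -45505/46546 + ((6 + (9 + 0 + 0)*80) + 1619/6)*(-1/17719) = -45505/46546 + ((6 + 9*80) + 1619/6)*(-1/17719) = -45505/46546 + ((6 + 720) + 1619/6)*(-1/17719) = -45505/46546 + (726 + 1619/6)*(-1/17719) = -45505/46546 + (5975/6)*(-1/17719) = -45505/46546 - 5975/106314 = -1278982730/1237122861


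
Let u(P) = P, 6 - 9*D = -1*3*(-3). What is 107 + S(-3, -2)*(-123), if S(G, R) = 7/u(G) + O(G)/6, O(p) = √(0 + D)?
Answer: 394 - 41*I*√3/6 ≈ 394.0 - 11.836*I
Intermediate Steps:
D = -⅓ (D = ⅔ - (-1*3)*(-3)/9 = ⅔ - (-1)*(-3)/3 = ⅔ - ⅑*9 = ⅔ - 1 = -⅓ ≈ -0.33333)
O(p) = I*√3/3 (O(p) = √(0 - ⅓) = √(-⅓) = I*√3/3)
S(G, R) = 7/G + I*√3/18 (S(G, R) = 7/G + (I*√3/3)/6 = 7/G + (I*√3/3)*(⅙) = 7/G + I*√3/18)
107 + S(-3, -2)*(-123) = 107 + (7/(-3) + I*√3/18)*(-123) = 107 + (7*(-⅓) + I*√3/18)*(-123) = 107 + (-7/3 + I*√3/18)*(-123) = 107 + (287 - 41*I*√3/6) = 394 - 41*I*√3/6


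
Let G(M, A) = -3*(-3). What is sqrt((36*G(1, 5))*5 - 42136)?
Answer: 2*I*sqrt(10129) ≈ 201.29*I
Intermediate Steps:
G(M, A) = 9
sqrt((36*G(1, 5))*5 - 42136) = sqrt((36*9)*5 - 42136) = sqrt(324*5 - 42136) = sqrt(1620 - 42136) = sqrt(-40516) = 2*I*sqrt(10129)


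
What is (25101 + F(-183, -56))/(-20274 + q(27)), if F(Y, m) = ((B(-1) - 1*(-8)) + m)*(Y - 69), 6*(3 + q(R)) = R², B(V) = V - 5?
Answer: -8602/4479 ≈ -1.9205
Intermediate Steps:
B(V) = -5 + V
q(R) = -3 + R²/6
F(Y, m) = (-69 + Y)*(2 + m) (F(Y, m) = (((-5 - 1) - 1*(-8)) + m)*(Y - 69) = ((-6 + 8) + m)*(-69 + Y) = (2 + m)*(-69 + Y) = (-69 + Y)*(2 + m))
(25101 + F(-183, -56))/(-20274 + q(27)) = (25101 + (-138 - 69*(-56) + 2*(-183) - 183*(-56)))/(-20274 + (-3 + (⅙)*27²)) = (25101 + (-138 + 3864 - 366 + 10248))/(-20274 + (-3 + (⅙)*729)) = (25101 + 13608)/(-20274 + (-3 + 243/2)) = 38709/(-20274 + 237/2) = 38709/(-40311/2) = 38709*(-2/40311) = -8602/4479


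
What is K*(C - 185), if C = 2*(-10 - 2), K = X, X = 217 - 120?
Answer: -20273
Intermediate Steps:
X = 97
K = 97
C = -24 (C = 2*(-12) = -24)
K*(C - 185) = 97*(-24 - 185) = 97*(-209) = -20273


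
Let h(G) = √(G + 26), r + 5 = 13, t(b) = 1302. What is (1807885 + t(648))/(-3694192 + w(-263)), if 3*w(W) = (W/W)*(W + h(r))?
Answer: -20050928241893/40943106766629 - 1809187*√34/40943106766629 ≈ -0.48973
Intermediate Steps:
r = 8 (r = -5 + 13 = 8)
h(G) = √(26 + G)
w(W) = W/3 + √34/3 (w(W) = ((W/W)*(W + √(26 + 8)))/3 = (1*(W + √34))/3 = (W + √34)/3 = W/3 + √34/3)
(1807885 + t(648))/(-3694192 + w(-263)) = (1807885 + 1302)/(-3694192 + ((⅓)*(-263) + √34/3)) = 1809187/(-3694192 + (-263/3 + √34/3)) = 1809187/(-11082839/3 + √34/3)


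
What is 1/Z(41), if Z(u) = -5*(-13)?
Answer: 1/65 ≈ 0.015385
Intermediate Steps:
Z(u) = 65
1/Z(41) = 1/65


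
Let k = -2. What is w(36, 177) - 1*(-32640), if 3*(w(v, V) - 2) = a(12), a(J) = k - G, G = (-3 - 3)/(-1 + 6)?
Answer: 489626/15 ≈ 32642.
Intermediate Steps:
G = -6/5 ≈ -1.2000
a(J) = -4/5 (a(J) = -2 - 1*(-6/5) = -2 + 6/5 = -4/5)
w(v, V) = 26/15 (w(v, V) = 2 + (1/3)*(-4/5) = 2 - 4/15 = 26/15)
w(36, 177) - 1*(-32640) = 26/15 - 1*(-32640) = 26/15 + 32640 = 489626/15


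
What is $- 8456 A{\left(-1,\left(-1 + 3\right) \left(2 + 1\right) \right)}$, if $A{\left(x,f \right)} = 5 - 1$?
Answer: $-33824$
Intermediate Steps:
$A{\left(x,f \right)} = 4$
$- 8456 A{\left(-1,\left(-1 + 3\right) \left(2 + 1\right) \right)} = \left(-8456\right) 4 = -33824$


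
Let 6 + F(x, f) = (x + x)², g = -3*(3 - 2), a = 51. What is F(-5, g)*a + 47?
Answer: 4841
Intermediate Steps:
g = -3 (g = -3*1 = -3)
F(x, f) = -6 + 4*x² (F(x, f) = -6 + (x + x)² = -6 + (2*x)² = -6 + 4*x²)
F(-5, g)*a + 47 = (-6 + 4*(-5)²)*51 + 47 = (-6 + 4*25)*51 + 47 = (-6 + 100)*51 + 47 = 94*51 + 47 = 4794 + 47 = 4841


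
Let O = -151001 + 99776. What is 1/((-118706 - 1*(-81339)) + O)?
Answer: -1/88592 ≈ -1.1288e-5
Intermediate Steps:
O = -51225
1/((-118706 - 1*(-81339)) + O) = 1/((-118706 - 1*(-81339)) - 51225) = 1/((-118706 + 81339) - 51225) = 1/(-37367 - 51225) = 1/(-88592) = -1/88592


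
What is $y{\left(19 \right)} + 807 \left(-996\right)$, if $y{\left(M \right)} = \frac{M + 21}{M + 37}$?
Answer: $- \frac{5626399}{7} \approx -8.0377 \cdot 10^{5}$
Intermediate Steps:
$y{\left(M \right)} = \frac{21 + M}{37 + M}$
$y{\left(19 \right)} + 807 \left(-996\right) = \frac{21 + 19}{37 + 19} + 807 \left(-996\right) = \frac{1}{56} \cdot 40 - 803772 = \frac{5}{7} - 803772 = - \frac{5626399}{7}$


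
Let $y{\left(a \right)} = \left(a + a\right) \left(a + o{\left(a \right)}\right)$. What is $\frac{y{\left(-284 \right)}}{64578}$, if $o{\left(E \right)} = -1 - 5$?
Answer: $\frac{82360}{32289} \approx 2.5507$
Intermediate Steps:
$o{\left(E \right)} = -6$
$y{\left(a \right)} = 2 a \left(-6 + a\right)$ ($y{\left(a \right)} = \left(a + a\right) \left(a - 6\right) = 2 a \left(-6 + a\right)$)
$\frac{y{\left(-284 \right)}}{64578} = \frac{2 \left(-284\right) \left(-6 - 284\right)}{64578} = 2 \left(-284\right) \left(-290\right) \frac{1}{64578} = 164720 \cdot \frac{1}{64578} = \frac{82360}{32289}$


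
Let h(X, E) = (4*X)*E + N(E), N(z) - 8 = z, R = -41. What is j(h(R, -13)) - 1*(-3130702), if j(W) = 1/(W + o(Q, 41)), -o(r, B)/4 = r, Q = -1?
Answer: 6671525963/2131 ≈ 3.1307e+6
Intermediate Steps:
N(z) = 8 + z
h(X, E) = 8 + E + 4*E*X (h(X, E) = (4*X)*E + (8 + E) = 4*E*X + (8 + E) = 8 + E + 4*E*X)
o(r, B) = -4*r
j(W) = 1/(4 + W) (j(W) = 1/(W - 4*(-1)) = 1/(W + 4) = 1/(4 + W))
j(h(R, -13)) - 1*(-3130702) = 1/(4 + (8 - 13 + 4*(-13)*(-41))) - 1*(-3130702) = 1/(4 + (8 - 13 + 2132)) + 3130702 = 1/(4 + 2127) + 3130702 = 1/2131 + 3130702 = 6671525963/2131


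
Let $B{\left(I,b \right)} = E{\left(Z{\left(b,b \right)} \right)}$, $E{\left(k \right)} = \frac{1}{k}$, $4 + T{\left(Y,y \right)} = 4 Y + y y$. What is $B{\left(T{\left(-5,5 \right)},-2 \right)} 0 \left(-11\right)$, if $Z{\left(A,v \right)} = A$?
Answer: $0$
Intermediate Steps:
$T{\left(Y,y \right)} = -4 + y^{2} + 4 Y$ ($T{\left(Y,y \right)} = -4 + \left(4 Y + y y\right) = -4 + \left(4 Y + y^{2}\right) = -4 + \left(y^{2} + 4 Y\right) = -4 + y^{2} + 4 Y$)
$B{\left(I,b \right)} = \frac{1}{b}$
$B{\left(T{\left(-5,5 \right)},-2 \right)} 0 \left(-11\right) = \frac{1}{-2} \cdot 0 \left(-11\right) = \left(- \frac{1}{2}\right) 0 \left(-11\right) = 0 \left(-11\right) = 0$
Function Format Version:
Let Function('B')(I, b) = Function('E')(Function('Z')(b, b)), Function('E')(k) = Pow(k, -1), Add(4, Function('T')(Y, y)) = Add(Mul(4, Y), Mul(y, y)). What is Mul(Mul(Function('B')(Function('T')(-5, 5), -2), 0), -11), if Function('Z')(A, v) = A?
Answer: 0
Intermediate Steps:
Function('T')(Y, y) = Add(-4, Pow(y, 2), Mul(4, Y)) (Function('T')(Y, y) = Add(-4, Add(Mul(4, Y), Mul(y, y))) = Add(-4, Add(Mul(4, Y), Pow(y, 2))) = Add(-4, Add(Pow(y, 2), Mul(4, Y))) = Add(-4, Pow(y, 2), Mul(4, Y)))
Function('B')(I, b) = Pow(b, -1)
Mul(Mul(Function('B')(Function('T')(-5, 5), -2), 0), -11) = Mul(Mul(Pow(-2, -1), 0), -11) = Mul(Mul(Rational(-1, 2), 0), -11) = Mul(0, -11) = 0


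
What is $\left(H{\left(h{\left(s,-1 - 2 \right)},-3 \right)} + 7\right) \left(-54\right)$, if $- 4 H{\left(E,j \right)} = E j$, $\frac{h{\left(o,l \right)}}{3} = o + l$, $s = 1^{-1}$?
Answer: $-135$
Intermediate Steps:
$s = 1$
$h{\left(o,l \right)} = 3 l + 3 o$ ($h{\left(o,l \right)} = 3 \left(o + l\right) = 3 \left(l + o\right) = 3 l + 3 o$)
$H{\left(E,j \right)} = - \frac{E j}{4}$
$\left(H{\left(h{\left(s,-1 - 2 \right)},-3 \right)} + 7\right) \left(-54\right) = \left(\left(- \frac{1}{4}\right) \left(3 \left(-1 - 2\right) + 3 \cdot 1\right) \left(-3\right) + 7\right) \left(-54\right) = \left(\left(- \frac{1}{4}\right) \left(3 \left(-3\right) + 3\right) \left(-3\right) + 7\right) \left(-54\right) = \left(\left(- \frac{1}{4}\right) \left(-9 + 3\right) \left(-3\right) + 7\right) \left(-54\right) = \left(\left(- \frac{1}{4}\right) \left(-6\right) \left(-3\right) + 7\right) \left(-54\right) = \left(- \frac{9}{2} + 7\right) \left(-54\right) = \frac{5}{2} \left(-54\right) = -135$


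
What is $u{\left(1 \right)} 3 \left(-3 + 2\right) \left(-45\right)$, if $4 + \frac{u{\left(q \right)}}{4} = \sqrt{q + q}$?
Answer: $-2160 + 540 \sqrt{2} \approx -1396.3$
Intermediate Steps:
$u{\left(q \right)} = -16 + 4 \sqrt{2} \sqrt{q}$ ($u{\left(q \right)} = -16 + 4 \sqrt{q + q} = -16 + 4 \sqrt{2 q} = -16 + 4 \sqrt{2} \sqrt{q}$)
$u{\left(1 \right)} 3 \left(-3 + 2\right) \left(-45\right) = \left(-16 + 4 \sqrt{2} \sqrt{1}\right) 3 \left(-3 + 2\right) \left(-45\right) = \left(-16 + 4 \sqrt{2} \cdot 1\right) 3 \left(-1\right) \left(-45\right) = \left(-16 + 4 \sqrt{2}\right) \left(-3\right) \left(-45\right) = \left(48 - 12 \sqrt{2}\right) \left(-45\right) = -2160 + 540 \sqrt{2}$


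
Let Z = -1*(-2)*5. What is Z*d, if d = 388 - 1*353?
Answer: 350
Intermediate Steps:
Z = 10 (Z = 2*5 = 10)
d = 35 (d = 388 - 353 = 35)
Z*d = 10*35 = 350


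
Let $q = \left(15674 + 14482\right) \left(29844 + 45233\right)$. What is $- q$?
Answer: $-2264022012$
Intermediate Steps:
$q = 2264022012$ ($q = 30156 \cdot 75077 = 2264022012$)
$- q = \left(-1\right) 2264022012 = -2264022012$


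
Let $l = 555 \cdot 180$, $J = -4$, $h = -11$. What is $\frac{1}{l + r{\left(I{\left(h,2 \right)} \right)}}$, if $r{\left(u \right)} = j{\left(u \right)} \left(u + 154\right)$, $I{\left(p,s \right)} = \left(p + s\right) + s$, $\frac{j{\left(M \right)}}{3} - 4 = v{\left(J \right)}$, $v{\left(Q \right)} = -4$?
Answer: $\frac{1}{99900} \approx 1.001 \cdot 10^{-5}$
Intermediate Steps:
$j{\left(M \right)} = 0$ ($j{\left(M \right)} = 12 + 3 \left(-4\right) = 12 - 12 = 0$)
$I{\left(p,s \right)} = p + 2 s$
$l = 99900$
$r{\left(u \right)} = 0$ ($r{\left(u \right)} = 0 \left(u + 154\right) = 0 \left(154 + u\right) = 0$)
$\frac{1}{l + r{\left(I{\left(h,2 \right)} \right)}} = \frac{1}{99900 + 0} = \frac{1}{99900}$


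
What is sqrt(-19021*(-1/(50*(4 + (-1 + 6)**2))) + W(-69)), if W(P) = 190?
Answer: sqrt(17082218)/290 ≈ 14.252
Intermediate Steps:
sqrt(-19021*(-1/(50*(4 + (-1 + 6)**2))) + W(-69)) = sqrt(-19021*(-1/(50*(4 + (-1 + 6)**2))) + 190) = sqrt(-19021*(-1/(50*(4 + 5**2))) + 190) = sqrt(-19021*(-1/(50*(4 + 25))) + 190) = sqrt(-19021/(29*(-50)) + 190) = sqrt(-19021/(-1450) + 190) = sqrt(-19021*(-1/1450) + 190) = sqrt(19021/1450 + 190) = sqrt(294521/1450) = sqrt(17082218)/290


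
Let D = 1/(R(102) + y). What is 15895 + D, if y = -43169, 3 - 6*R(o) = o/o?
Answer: 2058497867/129506 ≈ 15895.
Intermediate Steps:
R(o) = 1/3 (R(o) = 1/2 - o/(6*o) = 1/2 - 1/6*1 = 1/2 - 1/6 = 1/3)
D = -3/129506 (D = 1/(1/3 - 43169) = 1/(-129506/3) = -3/129506 ≈ -2.3165e-5)
15895 + D = 15895 - 3/129506 = 2058497867/129506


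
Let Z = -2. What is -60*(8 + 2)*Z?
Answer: 1200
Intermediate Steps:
-60*(8 + 2)*Z = -60*(8 + 2)*(-2) = -600*(-2) = -60*(-20) = 1200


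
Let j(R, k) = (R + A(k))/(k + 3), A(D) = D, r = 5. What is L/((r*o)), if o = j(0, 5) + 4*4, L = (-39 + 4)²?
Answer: 280/19 ≈ 14.737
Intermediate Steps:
j(R, k) = (R + k)/(3 + k) (j(R, k) = (R + k)/(k + 3) = (R + k)/(3 + k))
L = 1225 (L = (-35)² = 1225)
o = 133/8 (o = (0 + 5)/(3 + 5) + 4*4 = 5/8 + 16 = 133/8 ≈ 16.625)
L/((r*o)) = 1225/((5*(133/8))) = 1225/(665/8) = 1225*(8/665) = 280/19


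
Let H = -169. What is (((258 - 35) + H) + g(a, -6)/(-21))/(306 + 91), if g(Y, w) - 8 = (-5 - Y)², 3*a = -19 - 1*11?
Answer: 367/2779 ≈ 0.13206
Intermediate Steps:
a = -10 (a = (-19 - 1*11)/3 = (-19 - 11)/3 = (⅓)*(-30) = -10)
g(Y, w) = 8 + (-5 - Y)²
(((258 - 35) + H) + g(a, -6)/(-21))/(306 + 91) = (((258 - 35) - 169) + (8 + (5 - 10)²)/(-21))/(306 + 91) = ((223 - 169) + (8 + (-5)²)*(-1/21))/397 = (54 + (8 + 25)*(-1/21))*(1/397) = (54 + 33*(-1/21))*(1/397) = (54 - 11/7)*(1/397) = (367/7)*(1/397) = 367/2779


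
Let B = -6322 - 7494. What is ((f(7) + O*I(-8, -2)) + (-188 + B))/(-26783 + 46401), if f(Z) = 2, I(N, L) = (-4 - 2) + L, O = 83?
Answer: -7333/9809 ≈ -0.74758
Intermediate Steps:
B = -13816
I(N, L) = -6 + L
((f(7) + O*I(-8, -2)) + (-188 + B))/(-26783 + 46401) = ((2 + 83*(-6 - 2)) + (-188 - 13816))/(-26783 + 46401) = ((2 + 83*(-8)) - 14004)/19618 = ((2 - 664) - 14004)*(1/19618) = (-662 - 14004)*(1/19618) = -14666*1/19618 = -7333/9809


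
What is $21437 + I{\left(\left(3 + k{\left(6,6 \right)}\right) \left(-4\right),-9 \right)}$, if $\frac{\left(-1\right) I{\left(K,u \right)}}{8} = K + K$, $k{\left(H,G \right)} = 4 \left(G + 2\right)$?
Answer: $23677$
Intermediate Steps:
$k{\left(H,G \right)} = 8 + 4 G$ ($k{\left(H,G \right)} = 4 \left(2 + G\right) = 8 + 4 G$)
$I{\left(K,u \right)} = - 16 K$ ($I{\left(K,u \right)} = - 8 \left(K + K\right) = - 8 \cdot 2 K = - 16 K$)
$21437 + I{\left(\left(3 + k{\left(6,6 \right)}\right) \left(-4\right),-9 \right)} = 21437 - 16 \left(3 + \left(8 + 4 \cdot 6\right)\right) \left(-4\right) = 21437 - 16 \left(3 + \left(8 + 24\right)\right) \left(-4\right) = 21437 - 16 \left(3 + 32\right) \left(-4\right) = 21437 - 16 \cdot 35 \left(-4\right) = 21437 - -2240 = 21437 + 2240 = 23677$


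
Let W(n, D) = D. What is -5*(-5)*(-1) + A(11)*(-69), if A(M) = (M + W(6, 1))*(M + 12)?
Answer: -19069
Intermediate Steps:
A(M) = (1 + M)*(12 + M) (A(M) = (M + 1)*(M + 12) = (1 + M)*(12 + M))
-5*(-5)*(-1) + A(11)*(-69) = -5*(-5)*(-1) + (12 + 11**2 + 13*11)*(-69) = 25*(-1) + (12 + 121 + 143)*(-69) = -25 + 276*(-69) = -25 - 19044 = -19069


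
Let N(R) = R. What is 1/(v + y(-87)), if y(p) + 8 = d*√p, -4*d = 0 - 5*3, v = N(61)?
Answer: 848/64519 - 60*I*√87/64519 ≈ 0.013143 - 0.0086741*I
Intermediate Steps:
v = 61
d = 15/4 (d = -(0 - 5*3)/4 = -(0 - 15)/4 = -¼*(-15) = 15/4 ≈ 3.7500)
y(p) = -8 + 15*√p/4
1/(v + y(-87)) = 1/(61 + (-8 + 15*√(-87)/4)) = 1/(61 + (-8 + 15*(I*√87)/4)) = 1/(61 + (-8 + 15*I*√87/4)) = 1/(53 + 15*I*√87/4)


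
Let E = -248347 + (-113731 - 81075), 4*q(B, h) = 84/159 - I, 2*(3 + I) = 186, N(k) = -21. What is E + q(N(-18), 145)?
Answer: -46976589/106 ≈ -4.4318e+5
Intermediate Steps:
I = 90 (I = -3 + (1/2)*186 = -3 + 93 = 90)
q(B, h) = -2371/106 (q(B, h) = (84/159 - 1*90)/4 = (84*(1/159) - 90)/4 = (28/53 - 90)/4 = (1/4)*(-4742/53) = -2371/106)
E = -443153 (E = -248347 - 194806 = -443153)
E + q(N(-18), 145) = -443153 - 2371/106 = -46976589/106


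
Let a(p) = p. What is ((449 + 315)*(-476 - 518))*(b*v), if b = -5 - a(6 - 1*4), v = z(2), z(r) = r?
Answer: 10631824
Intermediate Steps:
v = 2
b = -7 (b = -5 - (6 - 1*4) = -5 - (6 - 4) = -5 - 1*2 = -5 - 2 = -7)
((449 + 315)*(-476 - 518))*(b*v) = ((449 + 315)*(-476 - 518))*(-7*2) = (764*(-994))*(-14) = -759416*(-14) = 10631824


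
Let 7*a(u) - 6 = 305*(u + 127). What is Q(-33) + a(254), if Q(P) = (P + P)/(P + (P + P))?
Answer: 348647/21 ≈ 16602.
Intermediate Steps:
Q(P) = ⅔ (Q(P) = (2*P)/(P + 2*P) = (2*P)/((3*P)) = (2*P)*(1/(3*P)) = ⅔)
a(u) = 38741/7 + 305*u/7 (a(u) = 6/7 + (305*(u + 127))/7 = 6/7 + (305*(127 + u))/7 = 6/7 + (38735 + 305*u)/7 = 6/7 + (38735/7 + 305*u/7) = 38741/7 + 305*u/7)
Q(-33) + a(254) = ⅔ + (38741/7 + (305/7)*254) = ⅔ + (38741/7 + 77470/7) = ⅔ + 116211/7 = 348647/21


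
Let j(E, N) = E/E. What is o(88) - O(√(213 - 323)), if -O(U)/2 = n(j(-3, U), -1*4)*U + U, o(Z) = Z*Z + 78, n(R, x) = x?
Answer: 7822 - 6*I*√110 ≈ 7822.0 - 62.929*I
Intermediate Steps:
j(E, N) = 1
o(Z) = 78 + Z² (o(Z) = Z² + 78 = 78 + Z²)
O(U) = 6*U (O(U) = -2*((-1*4)*U + U) = -2*(-4*U + U) = -(-6)*U = 6*U)
o(88) - O(√(213 - 323)) = (78 + 88²) - 6*√(213 - 323) = (78 + 7744) - 6*√(-110) = 7822 - 6*I*√110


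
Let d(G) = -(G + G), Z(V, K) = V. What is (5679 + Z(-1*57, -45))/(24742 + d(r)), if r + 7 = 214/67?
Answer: 188337/829112 ≈ 0.22715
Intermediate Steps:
r = -255/67 (r = -7 + 214/67 = -255/67 ≈ -3.8060)
d(G) = -2*G
(5679 + Z(-1*57, -45))/(24742 + d(r)) = (5679 - 1*57)/(24742 - 2*(-255/67)) = (5679 - 57)/(24742 + 510/67) = 5622/(1658224/67) = 5622*(67/1658224) = 188337/829112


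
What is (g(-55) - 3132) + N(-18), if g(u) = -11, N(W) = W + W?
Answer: -3179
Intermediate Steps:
N(W) = 2*W
(g(-55) - 3132) + N(-18) = (-11 - 3132) + 2*(-18) = -3143 - 36 = -3179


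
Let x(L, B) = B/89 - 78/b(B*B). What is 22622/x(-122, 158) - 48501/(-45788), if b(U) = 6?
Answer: -92139183605/45742212 ≈ -2014.3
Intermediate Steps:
x(L, B) = -13 + B/89 (x(L, B) = B/89 - 78/6 = B*(1/89) - 78*⅙ = B/89 - 13 = -13 + B/89)
22622/x(-122, 158) - 48501/(-45788) = 22622/(-13 + (1/89)*158) - 48501/(-45788) = 22622/(-13 + 158/89) - 48501*(-1/45788) = 22622/(-999/89) + 48501/45788 = 22622*(-89/999) + 48501/45788 = -2013358/999 + 48501/45788 = -92139183605/45742212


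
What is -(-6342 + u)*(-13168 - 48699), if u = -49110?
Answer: -3430648884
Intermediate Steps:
-(-6342 + u)*(-13168 - 48699) = -(-6342 - 49110)*(-13168 - 48699) = -(-55452)*(-61867) = -1*3430648884 = -3430648884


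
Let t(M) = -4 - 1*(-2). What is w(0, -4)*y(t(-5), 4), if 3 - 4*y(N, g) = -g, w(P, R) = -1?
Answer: -7/4 ≈ -1.7500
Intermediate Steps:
t(M) = -2 (t(M) = -4 + 2 = -2)
y(N, g) = 3/4 + g/4 (y(N, g) = 3/4 - (-1)*g/4 = 3/4 + g/4)
w(0, -4)*y(t(-5), 4) = -(3/4 + (1/4)*4) = -(3/4 + 1) = -1*7/4 = -7/4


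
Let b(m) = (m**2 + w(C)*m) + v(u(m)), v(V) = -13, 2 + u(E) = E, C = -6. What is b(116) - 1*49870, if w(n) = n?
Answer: -37123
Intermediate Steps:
u(E) = -2 + E
b(m) = -13 + m**2 - 6*m (b(m) = (m**2 - 6*m) - 13 = -13 + m**2 - 6*m)
b(116) - 1*49870 = (-13 + 116**2 - 6*116) - 1*49870 = (-13 + 13456 - 696) - 49870 = 12747 - 49870 = -37123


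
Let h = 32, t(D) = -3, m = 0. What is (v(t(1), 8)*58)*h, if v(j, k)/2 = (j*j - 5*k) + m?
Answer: -115072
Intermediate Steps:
v(j, k) = -10*k + 2*j² (v(j, k) = 2*((j*j - 5*k) + 0) = 2*((j² - 5*k) + 0) = 2*(j² - 5*k) = -10*k + 2*j²)
(v(t(1), 8)*58)*h = ((-10*8 + 2*(-3)²)*58)*32 = ((-80 + 2*9)*58)*32 = ((-80 + 18)*58)*32 = -62*58*32 = -3596*32 = -115072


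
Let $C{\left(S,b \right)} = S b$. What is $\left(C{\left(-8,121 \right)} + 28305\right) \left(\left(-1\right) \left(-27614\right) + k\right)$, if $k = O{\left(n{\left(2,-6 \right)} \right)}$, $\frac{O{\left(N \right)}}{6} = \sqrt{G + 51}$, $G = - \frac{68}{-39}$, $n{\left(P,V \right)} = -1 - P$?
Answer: $754883918 + \frac{601414 \sqrt{663}}{13} \approx 7.5608 \cdot 10^{8}$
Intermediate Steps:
$G = \frac{68}{39}$ ($G = \left(-68\right) \left(- \frac{1}{39}\right) = \frac{68}{39} \approx 1.7436$)
$O{\left(N \right)} = \frac{22 \sqrt{663}}{13}$ ($O{\left(N \right)} = 6 \sqrt{\frac{68}{39} + 51} = 6 \sqrt{\frac{2057}{39}} = 6 \frac{11 \sqrt{663}}{39} = \frac{22 \sqrt{663}}{13}$)
$k = \frac{22 \sqrt{663}}{13} \approx 43.575$
$\left(C{\left(-8,121 \right)} + 28305\right) \left(\left(-1\right) \left(-27614\right) + k\right) = \left(\left(-8\right) 121 + 28305\right) \left(\left(-1\right) \left(-27614\right) + \frac{22 \sqrt{663}}{13}\right) = \left(-968 + 28305\right) \left(27614 + \frac{22 \sqrt{663}}{13}\right) = 27337 \left(27614 + \frac{22 \sqrt{663}}{13}\right) = 754883918 + \frac{601414 \sqrt{663}}{13}$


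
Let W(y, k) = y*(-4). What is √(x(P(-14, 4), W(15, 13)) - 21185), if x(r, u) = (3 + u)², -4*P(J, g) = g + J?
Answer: 4*I*√1121 ≈ 133.93*I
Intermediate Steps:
W(y, k) = -4*y
P(J, g) = -J/4 - g/4 (P(J, g) = -(g + J)/4 = -(J + g)/4 = -J/4 - g/4)
√(x(P(-14, 4), W(15, 13)) - 21185) = √((3 - 4*15)² - 21185) = √((3 - 60)² - 21185) = √((-57)² - 21185) = √(3249 - 21185) = √(-17936) = 4*I*√1121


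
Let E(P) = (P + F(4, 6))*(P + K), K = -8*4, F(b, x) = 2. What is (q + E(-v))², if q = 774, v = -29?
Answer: 463761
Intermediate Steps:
K = -32
E(P) = (-32 + P)*(2 + P) (E(P) = (P + 2)*(P - 32) = (2 + P)*(-32 + P) = (-32 + P)*(2 + P))
(q + E(-v))² = (774 + (-64 + (-1*(-29))² - (-30)*(-29)))² = (774 + (-64 + 29² - 30*29))² = (774 + (-64 + 841 - 870))² = (774 - 93)² = 681² = 463761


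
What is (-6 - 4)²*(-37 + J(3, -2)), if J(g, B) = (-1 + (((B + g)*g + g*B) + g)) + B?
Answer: -4000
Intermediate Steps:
J(g, B) = -1 + B + g + B*g + g*(B + g) (J(g, B) = (-1 + ((g*(B + g) + B*g) + g)) + B = (-1 + ((B*g + g*(B + g)) + g)) + B = (-1 + (g + B*g + g*(B + g))) + B = (-1 + g + B*g + g*(B + g)) + B = -1 + B + g + B*g + g*(B + g))
(-6 - 4)²*(-37 + J(3, -2)) = (-6 - 4)²*(-37 + (-1 - 2 + 3 + 3² + 2*(-2)*3)) = (-10)²*(-37 + (-1 - 2 + 3 + 9 - 12)) = 100*(-37 - 3) = 100*(-40) = -4000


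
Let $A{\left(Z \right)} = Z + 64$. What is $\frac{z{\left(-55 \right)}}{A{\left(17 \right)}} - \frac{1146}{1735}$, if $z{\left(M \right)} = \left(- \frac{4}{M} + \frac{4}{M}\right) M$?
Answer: $- \frac{1146}{1735} \approx -0.66052$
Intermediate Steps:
$A{\left(Z \right)} = 64 + Z$
$z{\left(M \right)} = 0$ ($z{\left(M \right)} = 0 M = 0$)
$\frac{z{\left(-55 \right)}}{A{\left(17 \right)}} - \frac{1146}{1735} = \frac{0}{64 + 17} - \frac{1146}{1735} = \frac{0}{81} - \frac{1146}{1735} = 0 \cdot \frac{1}{81} - \frac{1146}{1735} = 0 - \frac{1146}{1735} = - \frac{1146}{1735}$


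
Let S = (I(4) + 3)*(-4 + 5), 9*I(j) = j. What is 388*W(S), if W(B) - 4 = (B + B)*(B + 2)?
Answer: 1304456/81 ≈ 16104.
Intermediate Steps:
I(j) = j/9
S = 31/9 (S = ((1/9)*4 + 3)*(-4 + 5) = (4/9 + 3)*1 = (31/9)*1 = 31/9 ≈ 3.4444)
W(B) = 4 + 2*B*(2 + B) (W(B) = 4 + (B + B)*(B + 2) = 4 + (2*B)*(2 + B) = 4 + 2*B*(2 + B))
388*W(S) = 388*(4 + 2*(31/9)**2 + 4*(31/9)) = 388*(4 + 2*(961/81) + 124/9) = 388*(4 + 1922/81 + 124/9) = 388*(3362/81) = 1304456/81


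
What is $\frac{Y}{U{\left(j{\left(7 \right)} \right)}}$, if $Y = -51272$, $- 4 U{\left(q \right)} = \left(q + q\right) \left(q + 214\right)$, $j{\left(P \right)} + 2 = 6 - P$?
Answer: $- \frac{102544}{633} \approx -162.0$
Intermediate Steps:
$j{\left(P \right)} = 4 - P$ ($j{\left(P \right)} = -2 - \left(-6 + P\right) = 4 - P$)
$U{\left(q \right)} = - \frac{q \left(214 + q\right)}{2}$ ($U{\left(q \right)} = - \frac{\left(q + q\right) \left(q + 214\right)}{4} = - \frac{2 q \left(214 + q\right)}{4} = - \frac{q \left(214 + q\right)}{2}$)
$\frac{Y}{U{\left(j{\left(7 \right)} \right)}} = - \frac{51272}{\left(- \frac{1}{2}\right) \left(4 - 7\right) \left(214 + \left(4 - 7\right)\right)} = - \frac{51272}{\left(- \frac{1}{2}\right) \left(-3\right) \left(214 - 3\right)} = - \frac{51272}{\left(- \frac{1}{2}\right) \left(-3\right) 211} = - \frac{51272}{\frac{633}{2}} = \left(-51272\right) \frac{2}{633} = - \frac{102544}{633}$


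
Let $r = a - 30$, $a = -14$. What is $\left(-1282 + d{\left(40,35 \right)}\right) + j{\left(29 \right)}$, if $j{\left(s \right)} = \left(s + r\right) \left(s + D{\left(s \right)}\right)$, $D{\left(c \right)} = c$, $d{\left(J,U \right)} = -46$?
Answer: $-2198$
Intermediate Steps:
$r = -44$ ($r = -14 - 30 = -44$)
$j{\left(s \right)} = 2 s \left(-44 + s\right)$ ($j{\left(s \right)} = \left(s - 44\right) \left(s + s\right) = \left(-44 + s\right) 2 s = 2 s \left(-44 + s\right)$)
$\left(-1282 + d{\left(40,35 \right)}\right) + j{\left(29 \right)} = \left(-1282 - 46\right) + 2 \cdot 29 \left(-44 + 29\right) = -1328 + 2 \cdot 29 \left(-15\right) = -1328 - 870 = -2198$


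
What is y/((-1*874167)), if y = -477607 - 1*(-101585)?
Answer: 376022/874167 ≈ 0.43015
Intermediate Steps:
y = -376022 (y = -477607 + 101585 = -376022)
y/((-1*874167)) = -376022/((-1*874167)) = -376022/(-874167) = -376022*(-1/874167) = 376022/874167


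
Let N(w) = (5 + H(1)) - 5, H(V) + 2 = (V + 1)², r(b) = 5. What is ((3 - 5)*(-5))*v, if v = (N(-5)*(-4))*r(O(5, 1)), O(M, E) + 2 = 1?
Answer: -400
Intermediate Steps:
O(M, E) = -1 (O(M, E) = -2 + 1 = -1)
H(V) = -2 + (1 + V)² (H(V) = -2 + (V + 1)² = -2 + (1 + V)²)
N(w) = 2 (N(w) = (5 + (-2 + (1 + 1)²)) - 5 = (5 + (-2 + 2²)) - 5 = (5 + (-2 + 4)) - 5 = (5 + 2) - 5 = 7 - 5 = 2)
v = -40 (v = (2*(-4))*5 = -8*5 = -40)
((3 - 5)*(-5))*v = ((3 - 5)*(-5))*(-40) = -2*(-5)*(-40) = 10*(-40) = -400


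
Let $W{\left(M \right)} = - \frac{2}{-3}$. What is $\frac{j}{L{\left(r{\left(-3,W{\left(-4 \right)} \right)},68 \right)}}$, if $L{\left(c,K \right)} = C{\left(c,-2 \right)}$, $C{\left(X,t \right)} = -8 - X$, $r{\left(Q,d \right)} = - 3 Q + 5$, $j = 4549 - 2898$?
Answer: $- \frac{1651}{22} \approx -75.045$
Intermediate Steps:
$W{\left(M \right)} = \frac{2}{3}$ ($W{\left(M \right)} = \left(-2\right) \left(- \frac{1}{3}\right) = \frac{2}{3}$)
$j = 1651$
$r{\left(Q,d \right)} = 5 - 3 Q$
$L{\left(c,K \right)} = -8 - c$
$\frac{j}{L{\left(r{\left(-3,W{\left(-4 \right)} \right)},68 \right)}} = \frac{1651}{-8 - \left(5 - -9\right)} = \frac{1651}{-8 - \left(5 + 9\right)} = \frac{1651}{-8 - 14} = \frac{1651}{-22} = 1651 \left(- \frac{1}{22}\right) = - \frac{1651}{22}$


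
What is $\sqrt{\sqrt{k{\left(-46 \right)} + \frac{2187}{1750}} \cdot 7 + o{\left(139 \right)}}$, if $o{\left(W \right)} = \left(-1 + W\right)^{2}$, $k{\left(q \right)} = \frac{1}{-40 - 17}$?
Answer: $\frac{\sqrt{6187395600 + 114 \sqrt{490406910}}}{570} \approx 138.03$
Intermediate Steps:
$k{\left(q \right)} = - \frac{1}{57}$ ($k{\left(q \right)} = \frac{1}{-57} = - \frac{1}{57}$)
$\sqrt{\sqrt{k{\left(-46 \right)} + \frac{2187}{1750}} \cdot 7 + o{\left(139 \right)}} = \sqrt{\sqrt{- \frac{1}{57} + \frac{2187}{1750}} \cdot 7 + \left(-1 + 139\right)^{2}} = \sqrt{\sqrt{- \frac{1}{57} + 2187 \cdot \frac{1}{1750}} \cdot 7 + 138^{2}} = \sqrt{\sqrt{- \frac{1}{57} + \frac{2187}{1750}} \cdot 7 + 19044} = \sqrt{\sqrt{\frac{122909}{99750}} \cdot 7 + 19044} = \sqrt{\frac{\sqrt{490406910}}{19950} \cdot 7 + 19044} = \sqrt{\frac{\sqrt{490406910}}{2850} + 19044} = \sqrt{19044 + \frac{\sqrt{490406910}}{2850}}$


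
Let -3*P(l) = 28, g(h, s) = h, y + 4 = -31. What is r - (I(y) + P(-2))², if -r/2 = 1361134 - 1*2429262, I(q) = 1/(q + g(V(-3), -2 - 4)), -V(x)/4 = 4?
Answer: 617352703/289 ≈ 2.1362e+6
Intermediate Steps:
V(x) = -16 (V(x) = -4*4 = -16)
y = -35 (y = -4 - 31 = -35)
P(l) = -28/3 (P(l) = -⅓*28 = -28/3)
I(q) = 1/(-16 + q) (I(q) = 1/(q - 16) = 1/(-16 + q))
r = 2136256 (r = -2*(1361134 - 1*2429262) = -2*(1361134 - 2429262) = -2*(-1068128) = 2136256)
r - (I(y) + P(-2))² = 2136256 - (1/(-16 - 35) - 28/3)² = 2136256 - (1/(-51) - 28/3)² = 2136256 - (-1/51 - 28/3)² = 2136256 - (-159/17)² = 2136256 - 1*25281/289 = 2136256 - 25281/289 = 617352703/289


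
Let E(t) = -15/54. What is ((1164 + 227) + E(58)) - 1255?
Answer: 2443/18 ≈ 135.72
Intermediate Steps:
E(t) = -5/18 (E(t) = -15*1/54 = -5/18)
((1164 + 227) + E(58)) - 1255 = ((1164 + 227) - 5/18) - 1255 = (1391 - 5/18) - 1255 = 25033/18 - 1255 = 2443/18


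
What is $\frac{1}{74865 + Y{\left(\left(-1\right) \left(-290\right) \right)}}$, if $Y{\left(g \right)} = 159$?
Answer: $\frac{1}{75024} \approx 1.3329 \cdot 10^{-5}$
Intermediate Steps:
$\frac{1}{74865 + Y{\left(\left(-1\right) \left(-290\right) \right)}} = \frac{1}{74865 + 159} = \frac{1}{75024}$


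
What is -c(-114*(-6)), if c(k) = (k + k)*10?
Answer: -13680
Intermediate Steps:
c(k) = 20*k (c(k) = (2*k)*10 = 20*k)
-c(-114*(-6)) = -20*(-114*(-6)) = -20*684 = -1*13680 = -13680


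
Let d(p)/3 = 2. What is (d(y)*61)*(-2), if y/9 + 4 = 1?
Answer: -732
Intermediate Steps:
y = -27 (y = -36 + 9*1 = -36 + 9 = -27)
d(p) = 6 (d(p) = 3*2 = 6)
(d(y)*61)*(-2) = (6*61)*(-2) = 366*(-2) = -732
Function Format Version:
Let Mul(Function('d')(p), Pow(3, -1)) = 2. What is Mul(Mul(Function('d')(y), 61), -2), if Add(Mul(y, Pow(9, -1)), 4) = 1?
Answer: -732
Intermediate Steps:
y = -27 (y = Add(-36, Mul(9, 1)) = Add(-36, 9) = -27)
Function('d')(p) = 6 (Function('d')(p) = Mul(3, 2) = 6)
Mul(Mul(Function('d')(y), 61), -2) = Mul(Mul(6, 61), -2) = Mul(366, -2) = -732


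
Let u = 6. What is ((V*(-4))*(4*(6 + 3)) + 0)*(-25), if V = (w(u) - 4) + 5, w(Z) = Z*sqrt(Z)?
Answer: 3600 + 21600*sqrt(6) ≈ 56509.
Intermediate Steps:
w(Z) = Z**(3/2)
V = 1 + 6*sqrt(6) (V = (6**(3/2) - 4) + 5 = (6*sqrt(6) - 4) + 5 = (-4 + 6*sqrt(6)) + 5 = 1 + 6*sqrt(6) ≈ 15.697)
((V*(-4))*(4*(6 + 3)) + 0)*(-25) = (((1 + 6*sqrt(6))*(-4))*(4*(6 + 3)) + 0)*(-25) = ((-4 - 24*sqrt(6))*(4*9) + 0)*(-25) = ((-4 - 24*sqrt(6))*36 + 0)*(-25) = ((-144 - 864*sqrt(6)) + 0)*(-25) = (-144 - 864*sqrt(6))*(-25) = 3600 + 21600*sqrt(6)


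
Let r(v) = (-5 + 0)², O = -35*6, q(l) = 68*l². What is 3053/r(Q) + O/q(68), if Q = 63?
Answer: 479977823/3930400 ≈ 122.12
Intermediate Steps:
O = -210
r(v) = 25 (r(v) = (-5)² = 25)
3053/r(Q) + O/q(68) = 3053/25 - 210/(68*68²) = 3053*(1/25) - 210/(68*4624) = 3053/25 - 210/314432 = 3053/25 - 210*1/314432 = 3053/25 - 105/157216 = 479977823/3930400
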